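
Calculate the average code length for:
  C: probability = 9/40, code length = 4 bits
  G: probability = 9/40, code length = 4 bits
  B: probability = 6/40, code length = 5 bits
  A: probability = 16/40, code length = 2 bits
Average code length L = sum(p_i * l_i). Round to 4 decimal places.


Weighted contributions p_i * l_i:
  C: (9/40) * 4 = 36/40
  G: (9/40) * 4 = 36/40
  B: (6/40) * 5 = 30/40
  A: (16/40) * 2 = 32/40
Sum = (36 + 36 + 30 + 32)/40 = 134/40

L = 134/40 = 3.3500 bits/symbol


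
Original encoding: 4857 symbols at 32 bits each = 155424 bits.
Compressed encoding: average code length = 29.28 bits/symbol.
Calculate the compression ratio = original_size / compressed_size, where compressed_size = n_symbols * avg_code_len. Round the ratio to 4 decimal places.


original_size = n_symbols * orig_bits = 4857 * 32 = 155424 bits
compressed_size = n_symbols * avg_code_len = 4857 * 29.28 = 142212.96 bits
ratio = original_size / compressed_size = 155424 / 142212.96 = 1.0929

Compression ratio = 1.0929


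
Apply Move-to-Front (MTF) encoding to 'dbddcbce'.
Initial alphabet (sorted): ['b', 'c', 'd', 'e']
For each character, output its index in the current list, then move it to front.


MTF encoding:
'd': index 2 in ['b', 'c', 'd', 'e'] -> ['d', 'b', 'c', 'e']
'b': index 1 in ['d', 'b', 'c', 'e'] -> ['b', 'd', 'c', 'e']
'd': index 1 in ['b', 'd', 'c', 'e'] -> ['d', 'b', 'c', 'e']
'd': index 0 in ['d', 'b', 'c', 'e'] -> ['d', 'b', 'c', 'e']
'c': index 2 in ['d', 'b', 'c', 'e'] -> ['c', 'd', 'b', 'e']
'b': index 2 in ['c', 'd', 'b', 'e'] -> ['b', 'c', 'd', 'e']
'c': index 1 in ['b', 'c', 'd', 'e'] -> ['c', 'b', 'd', 'e']
'e': index 3 in ['c', 'b', 'd', 'e'] -> ['e', 'c', 'b', 'd']


Output: [2, 1, 1, 0, 2, 2, 1, 3]


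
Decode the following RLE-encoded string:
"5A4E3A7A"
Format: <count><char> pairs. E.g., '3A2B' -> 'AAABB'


Expanding each <count><char> pair:
  5A -> 'AAAAA'
  4E -> 'EEEE'
  3A -> 'AAA'
  7A -> 'AAAAAAA'

Decoded = AAAAAEEEEAAAAAAAAAA


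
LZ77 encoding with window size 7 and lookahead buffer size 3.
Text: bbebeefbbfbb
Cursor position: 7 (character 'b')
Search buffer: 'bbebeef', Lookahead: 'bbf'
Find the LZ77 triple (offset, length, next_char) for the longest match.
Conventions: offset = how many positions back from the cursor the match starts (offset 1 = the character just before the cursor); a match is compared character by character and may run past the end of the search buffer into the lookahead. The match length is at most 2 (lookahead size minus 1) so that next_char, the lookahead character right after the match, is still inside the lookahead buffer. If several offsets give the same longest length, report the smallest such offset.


Try each offset into the search buffer:
  offset=1 (pos 6, char 'f'): match length 0
  offset=2 (pos 5, char 'e'): match length 0
  offset=3 (pos 4, char 'e'): match length 0
  offset=4 (pos 3, char 'b'): match length 1
  offset=5 (pos 2, char 'e'): match length 0
  offset=6 (pos 1, char 'b'): match length 1
  offset=7 (pos 0, char 'b'): match length 2
Longest match has length 2 at offset 7.
next_char = character at position 7 + 2 = 9 -> 'f'

Best match: offset=7, length=2 (matching 'bb' starting at position 0)
LZ77 triple: (7, 2, 'f')


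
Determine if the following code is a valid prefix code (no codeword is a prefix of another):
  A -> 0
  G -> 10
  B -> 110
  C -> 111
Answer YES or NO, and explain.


Checking each pair (does one codeword prefix another?):
  A='0' vs G='10': no prefix
  A='0' vs B='110': no prefix
  A='0' vs C='111': no prefix
  G='10' vs A='0': no prefix
  G='10' vs B='110': no prefix
  G='10' vs C='111': no prefix
  B='110' vs A='0': no prefix
  B='110' vs G='10': no prefix
  B='110' vs C='111': no prefix
  C='111' vs A='0': no prefix
  C='111' vs G='10': no prefix
  C='111' vs B='110': no prefix
No violation found over all pairs.

YES -- this is a valid prefix code. No codeword is a prefix of any other codeword.


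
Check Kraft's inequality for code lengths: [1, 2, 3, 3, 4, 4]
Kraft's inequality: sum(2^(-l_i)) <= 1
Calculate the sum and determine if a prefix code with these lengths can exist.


Sum = 2^(-1) + 2^(-2) + 2^(-3) + 2^(-3) + 2^(-4) + 2^(-4)
    = 0.5 + 0.25 + 0.125 + 0.125 + 0.0625 + 0.0625
    = 18/16 = 1.125
Since 1.125 > 1, Kraft's inequality is NOT satisfied.
A prefix code with these lengths CANNOT exist.

Kraft sum = 1.125. Not satisfied.


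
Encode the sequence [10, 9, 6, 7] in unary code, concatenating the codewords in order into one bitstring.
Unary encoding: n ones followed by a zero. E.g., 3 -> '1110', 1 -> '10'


Encode each number as n ones followed by a terminating 0:
  10 -> 11111111110 (11 bits)
  9 -> 1111111110 (10 bits)
  6 -> 1111110 (7 bits)
  7 -> 11111110 (8 bits)
Total length = 11 + 10 + 7 + 8 = 36 bits.

Unary([10, 9, 6, 7]) = 111111111101111111110111111011111110 (36 bits)


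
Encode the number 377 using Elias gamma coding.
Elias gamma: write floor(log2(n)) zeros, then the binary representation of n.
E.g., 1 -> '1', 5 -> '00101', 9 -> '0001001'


num_bits = floor(log2(377)) + 1 = 9
leading_zeros = num_bits - 1 = 8
binary(377) = 101111001

Elias gamma(377) = '00000000' + '101111001' = 00000000101111001 (17 bits)


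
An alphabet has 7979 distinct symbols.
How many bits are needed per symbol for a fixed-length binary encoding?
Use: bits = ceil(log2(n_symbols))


log2(7979) = 12.962
Bracket: 2^12 = 4096 < 7979 <= 2^13 = 8192
So ceil(log2(7979)) = 13

bits = ceil(log2(7979)) = ceil(12.962) = 13 bits


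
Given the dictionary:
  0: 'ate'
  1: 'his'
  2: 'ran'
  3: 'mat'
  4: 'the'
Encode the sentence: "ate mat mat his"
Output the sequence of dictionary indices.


Look up each word in the dictionary:
  'ate' -> 0
  'mat' -> 3
  'mat' -> 3
  'his' -> 1

Encoded: [0, 3, 3, 1]


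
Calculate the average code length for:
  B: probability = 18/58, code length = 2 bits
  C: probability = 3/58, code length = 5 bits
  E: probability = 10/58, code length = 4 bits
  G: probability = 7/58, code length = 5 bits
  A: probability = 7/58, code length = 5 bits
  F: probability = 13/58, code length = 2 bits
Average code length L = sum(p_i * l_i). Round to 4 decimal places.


Weighted contributions p_i * l_i:
  B: (18/58) * 2 = 36/58
  C: (3/58) * 5 = 15/58
  E: (10/58) * 4 = 40/58
  G: (7/58) * 5 = 35/58
  A: (7/58) * 5 = 35/58
  F: (13/58) * 2 = 26/58
Sum = (36 + 15 + 40 + 35 + 35 + 26)/58 = 187/58

L = 187/58 = 3.2241 bits/symbol


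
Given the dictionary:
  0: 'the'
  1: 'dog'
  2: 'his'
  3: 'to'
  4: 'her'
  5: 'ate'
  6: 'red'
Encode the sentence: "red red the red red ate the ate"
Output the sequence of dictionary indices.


Look up each word in the dictionary:
  'red' -> 6
  'red' -> 6
  'the' -> 0
  'red' -> 6
  'red' -> 6
  'ate' -> 5
  'the' -> 0
  'ate' -> 5

Encoded: [6, 6, 0, 6, 6, 5, 0, 5]


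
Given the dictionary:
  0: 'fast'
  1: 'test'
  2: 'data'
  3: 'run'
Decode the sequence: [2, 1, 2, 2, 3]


Look up each index in the dictionary:
  2 -> 'data'
  1 -> 'test'
  2 -> 'data'
  2 -> 'data'
  3 -> 'run'

Decoded: "data test data data run"


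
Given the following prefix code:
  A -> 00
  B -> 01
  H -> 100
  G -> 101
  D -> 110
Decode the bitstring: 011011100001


Decoding step by step:
Bits 01 -> B
Bits 101 -> G
Bits 110 -> D
Bits 00 -> A
Bits 01 -> B


Decoded message: BGDAB


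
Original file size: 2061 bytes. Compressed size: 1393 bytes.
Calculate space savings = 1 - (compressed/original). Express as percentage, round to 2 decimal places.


ratio = compressed/original = 1393/2061 = 0.675885
savings = 1 - ratio = 1 - 0.675885 = 0.324115
as a percentage: 0.324115 * 100 = 32.41%

Space savings = 1 - 1393/2061 = 32.41%


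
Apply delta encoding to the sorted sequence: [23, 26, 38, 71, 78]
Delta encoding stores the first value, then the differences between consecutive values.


First value: 23
Deltas:
  26 - 23 = 3
  38 - 26 = 12
  71 - 38 = 33
  78 - 71 = 7


Delta encoded: [23, 3, 12, 33, 7]


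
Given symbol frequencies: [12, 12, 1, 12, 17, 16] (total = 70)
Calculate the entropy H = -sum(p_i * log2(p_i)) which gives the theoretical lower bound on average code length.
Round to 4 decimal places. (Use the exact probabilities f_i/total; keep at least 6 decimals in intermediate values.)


Per-symbol terms -p_i * log2(p_i) with p_i = f_i/70:
  p = 12/70 = 0.171429: log2(p) = -2.544321, -p*log2(p) = 0.436169
  p = 12/70 = 0.171429: log2(p) = -2.544321, -p*log2(p) = 0.436169
  p = 1/70 = 0.014286: log2(p) = -6.129283, -p*log2(p) = 0.087561
  p = 12/70 = 0.171429: log2(p) = -2.544321, -p*log2(p) = 0.436169
  p = 17/70 = 0.242857: log2(p) = -2.041820, -p*log2(p) = 0.495871
  p = 16/70 = 0.228571: log2(p) = -2.129283, -p*log2(p) = 0.486693
H = 0.436169 + 0.436169 + 0.087561 + 0.436169 + 0.495871 + 0.486693 = 2.378632

H = 2.3786 bits/symbol


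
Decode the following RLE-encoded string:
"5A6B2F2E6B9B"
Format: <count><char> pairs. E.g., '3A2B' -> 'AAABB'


Expanding each <count><char> pair:
  5A -> 'AAAAA'
  6B -> 'BBBBBB'
  2F -> 'FF'
  2E -> 'EE'
  6B -> 'BBBBBB'
  9B -> 'BBBBBBBBB'

Decoded = AAAAABBBBBBFFEEBBBBBBBBBBBBBBB


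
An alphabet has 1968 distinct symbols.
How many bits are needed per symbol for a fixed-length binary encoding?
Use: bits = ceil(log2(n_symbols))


log2(1968) = 10.9425
Bracket: 2^10 = 1024 < 1968 <= 2^11 = 2048
So ceil(log2(1968)) = 11

bits = ceil(log2(1968)) = ceil(10.9425) = 11 bits


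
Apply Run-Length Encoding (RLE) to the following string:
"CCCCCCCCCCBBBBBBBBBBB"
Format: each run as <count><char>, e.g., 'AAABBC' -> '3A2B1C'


Scanning runs left to right:
  i=0: run of 'C' x 10 -> '10C'
  i=10: run of 'B' x 11 -> '11B'

RLE = 10C11B


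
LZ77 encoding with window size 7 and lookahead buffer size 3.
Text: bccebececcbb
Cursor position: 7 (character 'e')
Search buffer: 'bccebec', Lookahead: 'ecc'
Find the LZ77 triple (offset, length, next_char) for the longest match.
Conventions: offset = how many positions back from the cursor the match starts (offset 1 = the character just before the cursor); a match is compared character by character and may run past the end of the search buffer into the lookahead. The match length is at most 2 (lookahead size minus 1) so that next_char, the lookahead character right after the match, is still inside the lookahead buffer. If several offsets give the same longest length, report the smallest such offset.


Try each offset into the search buffer:
  offset=1 (pos 6, char 'c'): match length 0
  offset=2 (pos 5, char 'e'): match length 2
  offset=3 (pos 4, char 'b'): match length 0
  offset=4 (pos 3, char 'e'): match length 1
  offset=5 (pos 2, char 'c'): match length 0
  offset=6 (pos 1, char 'c'): match length 0
  offset=7 (pos 0, char 'b'): match length 0
Longest match has length 2 at offset 2.
next_char = character at position 7 + 2 = 9 -> 'c'

Best match: offset=2, length=2 (matching 'ec' starting at position 5)
LZ77 triple: (2, 2, 'c')


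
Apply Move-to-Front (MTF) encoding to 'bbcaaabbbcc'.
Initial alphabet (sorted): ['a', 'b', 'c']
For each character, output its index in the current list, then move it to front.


MTF encoding:
'b': index 1 in ['a', 'b', 'c'] -> ['b', 'a', 'c']
'b': index 0 in ['b', 'a', 'c'] -> ['b', 'a', 'c']
'c': index 2 in ['b', 'a', 'c'] -> ['c', 'b', 'a']
'a': index 2 in ['c', 'b', 'a'] -> ['a', 'c', 'b']
'a': index 0 in ['a', 'c', 'b'] -> ['a', 'c', 'b']
'a': index 0 in ['a', 'c', 'b'] -> ['a', 'c', 'b']
'b': index 2 in ['a', 'c', 'b'] -> ['b', 'a', 'c']
'b': index 0 in ['b', 'a', 'c'] -> ['b', 'a', 'c']
'b': index 0 in ['b', 'a', 'c'] -> ['b', 'a', 'c']
'c': index 2 in ['b', 'a', 'c'] -> ['c', 'b', 'a']
'c': index 0 in ['c', 'b', 'a'] -> ['c', 'b', 'a']


Output: [1, 0, 2, 2, 0, 0, 2, 0, 0, 2, 0]


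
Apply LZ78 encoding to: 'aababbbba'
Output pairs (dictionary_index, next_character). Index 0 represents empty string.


LZ78 encoding steps:
Dictionary: {0: ''}
Step 1: w='' (idx 0), next='a' -> output (0, 'a'), add 'a' as idx 1
Step 2: w='a' (idx 1), next='b' -> output (1, 'b'), add 'ab' as idx 2
Step 3: w='ab' (idx 2), next='b' -> output (2, 'b'), add 'abb' as idx 3
Step 4: w='' (idx 0), next='b' -> output (0, 'b'), add 'b' as idx 4
Step 5: w='b' (idx 4), next='a' -> output (4, 'a'), add 'ba' as idx 5


Encoded: [(0, 'a'), (1, 'b'), (2, 'b'), (0, 'b'), (4, 'a')]


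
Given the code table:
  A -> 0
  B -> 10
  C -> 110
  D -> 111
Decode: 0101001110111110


Decoding:
0 -> A
10 -> B
10 -> B
0 -> A
111 -> D
0 -> A
111 -> D
110 -> C


Result: ABBADADC


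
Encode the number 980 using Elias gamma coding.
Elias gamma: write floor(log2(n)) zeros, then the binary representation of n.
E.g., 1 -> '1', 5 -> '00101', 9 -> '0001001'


num_bits = floor(log2(980)) + 1 = 10
leading_zeros = num_bits - 1 = 9
binary(980) = 1111010100

Elias gamma(980) = '000000000' + '1111010100' = 0000000001111010100 (19 bits)


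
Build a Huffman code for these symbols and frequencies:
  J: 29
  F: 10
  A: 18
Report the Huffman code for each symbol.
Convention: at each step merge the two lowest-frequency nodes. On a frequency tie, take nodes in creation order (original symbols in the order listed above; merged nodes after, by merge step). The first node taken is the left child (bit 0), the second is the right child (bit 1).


Huffman tree construction:
Step 1: Merge F(10) + A(18) = 28
Step 2: Merge (F+A)(28) + J(29) = 57
Read each symbol's code off the tree from the root (left child = 0, right child = 1).

Codes:
  J: 1 (length 1)
  F: 00 (length 2)
  A: 01 (length 2)
Average code length: 85/57 = 1.4912 bits/symbol


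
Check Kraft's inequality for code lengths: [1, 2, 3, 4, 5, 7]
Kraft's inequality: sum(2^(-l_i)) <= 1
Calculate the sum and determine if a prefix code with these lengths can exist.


Sum = 2^(-1) + 2^(-2) + 2^(-3) + 2^(-4) + 2^(-5) + 2^(-7)
    = 0.5 + 0.25 + 0.125 + 0.0625 + 0.03125 + 0.0078125
    = 125/128 = 0.9765625
Since 0.9765625 <= 1, Kraft's inequality IS satisfied.
A prefix code with these lengths CAN exist.

Kraft sum = 0.9765625. Satisfied.


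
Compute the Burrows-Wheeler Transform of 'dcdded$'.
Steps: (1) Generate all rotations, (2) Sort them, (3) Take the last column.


Rotations (sorted):
  0: $dcdded -> last char: d
  1: cdded$d -> last char: d
  2: d$dcdde -> last char: e
  3: dcdded$ -> last char: $
  4: dded$dc -> last char: c
  5: ded$dcd -> last char: d
  6: ed$dcdd -> last char: d


BWT = dde$cdd


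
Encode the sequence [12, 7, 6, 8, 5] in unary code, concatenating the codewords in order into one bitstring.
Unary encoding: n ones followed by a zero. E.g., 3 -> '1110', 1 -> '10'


Encode each number as n ones followed by a terminating 0:
  12 -> 1111111111110 (13 bits)
  7 -> 11111110 (8 bits)
  6 -> 1111110 (7 bits)
  8 -> 111111110 (9 bits)
  5 -> 111110 (6 bits)
Total length = 13 + 8 + 7 + 9 + 6 = 43 bits.

Unary([12, 7, 6, 8, 5]) = 1111111111110111111101111110111111110111110 (43 bits)


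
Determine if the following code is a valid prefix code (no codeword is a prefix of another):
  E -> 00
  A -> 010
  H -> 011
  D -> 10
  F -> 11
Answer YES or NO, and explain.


Checking each pair (does one codeword prefix another?):
  E='00' vs A='010': no prefix
  E='00' vs H='011': no prefix
  E='00' vs D='10': no prefix
  E='00' vs F='11': no prefix
  A='010' vs E='00': no prefix
  A='010' vs H='011': no prefix
  A='010' vs D='10': no prefix
  A='010' vs F='11': no prefix
  H='011' vs E='00': no prefix
  H='011' vs A='010': no prefix
  H='011' vs D='10': no prefix
  H='011' vs F='11': no prefix
  D='10' vs E='00': no prefix
  D='10' vs A='010': no prefix
  D='10' vs H='011': no prefix
  D='10' vs F='11': no prefix
  F='11' vs E='00': no prefix
  F='11' vs A='010': no prefix
  F='11' vs H='011': no prefix
  F='11' vs D='10': no prefix
No violation found over all pairs.

YES -- this is a valid prefix code. No codeword is a prefix of any other codeword.


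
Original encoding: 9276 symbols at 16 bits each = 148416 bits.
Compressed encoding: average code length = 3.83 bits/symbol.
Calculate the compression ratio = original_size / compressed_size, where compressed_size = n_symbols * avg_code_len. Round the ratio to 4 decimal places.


original_size = n_symbols * orig_bits = 9276 * 16 = 148416 bits
compressed_size = n_symbols * avg_code_len = 9276 * 3.83 = 35527.08 bits
ratio = original_size / compressed_size = 148416 / 35527.08 = 4.1775

Compression ratio = 4.1775


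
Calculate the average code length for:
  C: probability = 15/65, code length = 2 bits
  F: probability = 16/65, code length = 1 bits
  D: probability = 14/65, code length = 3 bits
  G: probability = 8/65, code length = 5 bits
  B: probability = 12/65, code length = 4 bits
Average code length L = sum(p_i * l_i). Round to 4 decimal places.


Weighted contributions p_i * l_i:
  C: (15/65) * 2 = 30/65
  F: (16/65) * 1 = 16/65
  D: (14/65) * 3 = 42/65
  G: (8/65) * 5 = 40/65
  B: (12/65) * 4 = 48/65
Sum = (30 + 16 + 42 + 40 + 48)/65 = 176/65

L = 176/65 = 2.7077 bits/symbol


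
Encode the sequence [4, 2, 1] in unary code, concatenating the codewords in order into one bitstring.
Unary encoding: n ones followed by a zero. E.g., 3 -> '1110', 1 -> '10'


Encode each number as n ones followed by a terminating 0:
  4 -> 11110 (5 bits)
  2 -> 110 (3 bits)
  1 -> 10 (2 bits)
Total length = 5 + 3 + 2 = 10 bits.

Unary([4, 2, 1]) = 1111011010 (10 bits)


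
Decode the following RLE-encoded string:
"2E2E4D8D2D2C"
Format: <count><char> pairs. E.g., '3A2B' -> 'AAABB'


Expanding each <count><char> pair:
  2E -> 'EE'
  2E -> 'EE'
  4D -> 'DDDD'
  8D -> 'DDDDDDDD'
  2D -> 'DD'
  2C -> 'CC'

Decoded = EEEEDDDDDDDDDDDDDDCC


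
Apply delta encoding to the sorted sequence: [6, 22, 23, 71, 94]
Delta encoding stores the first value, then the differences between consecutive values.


First value: 6
Deltas:
  22 - 6 = 16
  23 - 22 = 1
  71 - 23 = 48
  94 - 71 = 23


Delta encoded: [6, 16, 1, 48, 23]


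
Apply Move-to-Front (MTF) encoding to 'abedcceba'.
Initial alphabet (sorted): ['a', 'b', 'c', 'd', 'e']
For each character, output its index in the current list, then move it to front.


MTF encoding:
'a': index 0 in ['a', 'b', 'c', 'd', 'e'] -> ['a', 'b', 'c', 'd', 'e']
'b': index 1 in ['a', 'b', 'c', 'd', 'e'] -> ['b', 'a', 'c', 'd', 'e']
'e': index 4 in ['b', 'a', 'c', 'd', 'e'] -> ['e', 'b', 'a', 'c', 'd']
'd': index 4 in ['e', 'b', 'a', 'c', 'd'] -> ['d', 'e', 'b', 'a', 'c']
'c': index 4 in ['d', 'e', 'b', 'a', 'c'] -> ['c', 'd', 'e', 'b', 'a']
'c': index 0 in ['c', 'd', 'e', 'b', 'a'] -> ['c', 'd', 'e', 'b', 'a']
'e': index 2 in ['c', 'd', 'e', 'b', 'a'] -> ['e', 'c', 'd', 'b', 'a']
'b': index 3 in ['e', 'c', 'd', 'b', 'a'] -> ['b', 'e', 'c', 'd', 'a']
'a': index 4 in ['b', 'e', 'c', 'd', 'a'] -> ['a', 'b', 'e', 'c', 'd']


Output: [0, 1, 4, 4, 4, 0, 2, 3, 4]


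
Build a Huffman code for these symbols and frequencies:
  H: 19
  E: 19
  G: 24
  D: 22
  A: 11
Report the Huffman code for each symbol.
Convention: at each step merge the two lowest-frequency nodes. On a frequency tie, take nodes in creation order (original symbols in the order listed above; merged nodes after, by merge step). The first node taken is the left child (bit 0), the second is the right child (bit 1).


Huffman tree construction:
Step 1: Merge A(11) + H(19) = 30
Step 2: Merge E(19) + D(22) = 41
Step 3: Merge G(24) + (A+H)(30) = 54
Step 4: Merge (E+D)(41) + (G+(A+H))(54) = 95
Read each symbol's code off the tree from the root (left child = 0, right child = 1).

Codes:
  H: 111 (length 3)
  E: 00 (length 2)
  G: 10 (length 2)
  D: 01 (length 2)
  A: 110 (length 3)
Average code length: 220/95 = 2.3158 bits/symbol


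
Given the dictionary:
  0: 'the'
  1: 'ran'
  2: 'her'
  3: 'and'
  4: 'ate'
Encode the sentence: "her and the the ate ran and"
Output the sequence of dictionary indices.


Look up each word in the dictionary:
  'her' -> 2
  'and' -> 3
  'the' -> 0
  'the' -> 0
  'ate' -> 4
  'ran' -> 1
  'and' -> 3

Encoded: [2, 3, 0, 0, 4, 1, 3]


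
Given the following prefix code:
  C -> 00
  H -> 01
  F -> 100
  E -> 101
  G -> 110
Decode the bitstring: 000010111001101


Decoding step by step:
Bits 00 -> C
Bits 00 -> C
Bits 101 -> E
Bits 110 -> G
Bits 01 -> H
Bits 101 -> E


Decoded message: CCEGHE


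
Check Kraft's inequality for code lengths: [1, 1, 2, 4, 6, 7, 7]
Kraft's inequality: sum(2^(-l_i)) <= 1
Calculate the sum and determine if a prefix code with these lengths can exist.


Sum = 2^(-1) + 2^(-1) + 2^(-2) + 2^(-4) + 2^(-6) + 2^(-7) + 2^(-7)
    = 0.5 + 0.5 + 0.25 + 0.0625 + 0.015625 + 0.0078125 + 0.0078125
    = 172/128 = 1.34375
Since 1.34375 > 1, Kraft's inequality is NOT satisfied.
A prefix code with these lengths CANNOT exist.

Kraft sum = 1.34375. Not satisfied.


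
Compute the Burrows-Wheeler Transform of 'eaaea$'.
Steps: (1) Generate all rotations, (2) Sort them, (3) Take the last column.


Rotations (sorted):
  0: $eaaea -> last char: a
  1: a$eaae -> last char: e
  2: aaea$e -> last char: e
  3: aea$ea -> last char: a
  4: ea$eaa -> last char: a
  5: eaaea$ -> last char: $


BWT = aeeaa$


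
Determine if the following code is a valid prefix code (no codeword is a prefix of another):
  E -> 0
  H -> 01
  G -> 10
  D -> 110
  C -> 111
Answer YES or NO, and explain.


Checking each pair (does one codeword prefix another?):
  E='0' vs H='01': prefix -- VIOLATION

NO -- this is NOT a valid prefix code. E (0) is a prefix of H (01).


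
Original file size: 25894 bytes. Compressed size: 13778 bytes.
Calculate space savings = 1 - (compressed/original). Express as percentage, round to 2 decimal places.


ratio = compressed/original = 13778/25894 = 0.532092
savings = 1 - ratio = 1 - 0.532092 = 0.467908
as a percentage: 0.467908 * 100 = 46.79%

Space savings = 1 - 13778/25894 = 46.79%


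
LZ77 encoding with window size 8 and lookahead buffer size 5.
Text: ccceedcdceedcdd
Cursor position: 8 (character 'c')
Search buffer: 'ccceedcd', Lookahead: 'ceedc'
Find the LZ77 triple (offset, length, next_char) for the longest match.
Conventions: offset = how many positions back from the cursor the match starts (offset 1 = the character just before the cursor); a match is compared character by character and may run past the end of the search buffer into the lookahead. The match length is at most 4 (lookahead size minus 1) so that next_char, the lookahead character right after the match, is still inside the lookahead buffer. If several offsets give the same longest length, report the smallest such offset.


Try each offset into the search buffer:
  offset=1 (pos 7, char 'd'): match length 0
  offset=2 (pos 6, char 'c'): match length 1
  offset=3 (pos 5, char 'd'): match length 0
  offset=4 (pos 4, char 'e'): match length 0
  offset=5 (pos 3, char 'e'): match length 0
  offset=6 (pos 2, char 'c'): match length 4
  offset=7 (pos 1, char 'c'): match length 1
  offset=8 (pos 0, char 'c'): match length 1
Longest match has length 4 at offset 6.
next_char = character at position 8 + 4 = 12 -> 'c'

Best match: offset=6, length=4 (matching 'ceed' starting at position 2)
LZ77 triple: (6, 4, 'c')


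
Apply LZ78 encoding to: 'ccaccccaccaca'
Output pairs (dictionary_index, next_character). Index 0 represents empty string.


LZ78 encoding steps:
Dictionary: {0: ''}
Step 1: w='' (idx 0), next='c' -> output (0, 'c'), add 'c' as idx 1
Step 2: w='c' (idx 1), next='a' -> output (1, 'a'), add 'ca' as idx 2
Step 3: w='c' (idx 1), next='c' -> output (1, 'c'), add 'cc' as idx 3
Step 4: w='cc' (idx 3), next='a' -> output (3, 'a'), add 'cca' as idx 4
Step 5: w='cca' (idx 4), next='c' -> output (4, 'c'), add 'ccac' as idx 5
Step 6: w='' (idx 0), next='a' -> output (0, 'a'), add 'a' as idx 6


Encoded: [(0, 'c'), (1, 'a'), (1, 'c'), (3, 'a'), (4, 'c'), (0, 'a')]


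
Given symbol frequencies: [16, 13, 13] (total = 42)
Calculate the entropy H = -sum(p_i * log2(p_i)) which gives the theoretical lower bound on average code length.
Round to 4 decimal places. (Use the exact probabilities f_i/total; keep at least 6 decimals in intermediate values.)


Per-symbol terms -p_i * log2(p_i) with p_i = f_i/42:
  p = 16/42 = 0.380952: log2(p) = -1.392317, -p*log2(p) = 0.530407
  p = 13/42 = 0.309524: log2(p) = -1.691878, -p*log2(p) = 0.523676
  p = 13/42 = 0.309524: log2(p) = -1.691878, -p*log2(p) = 0.523676
H = 0.530407 + 0.523676 + 0.523676 = 1.577759

H = 1.5778 bits/symbol


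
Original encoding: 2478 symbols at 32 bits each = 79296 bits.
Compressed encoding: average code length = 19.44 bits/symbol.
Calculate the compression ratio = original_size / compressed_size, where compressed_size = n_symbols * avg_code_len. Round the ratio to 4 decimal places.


original_size = n_symbols * orig_bits = 2478 * 32 = 79296 bits
compressed_size = n_symbols * avg_code_len = 2478 * 19.44 = 48172.32 bits
ratio = original_size / compressed_size = 79296 / 48172.32 = 1.6461

Compression ratio = 1.6461


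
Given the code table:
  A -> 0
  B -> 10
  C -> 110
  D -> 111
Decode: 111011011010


Decoding:
111 -> D
0 -> A
110 -> C
110 -> C
10 -> B


Result: DACCB


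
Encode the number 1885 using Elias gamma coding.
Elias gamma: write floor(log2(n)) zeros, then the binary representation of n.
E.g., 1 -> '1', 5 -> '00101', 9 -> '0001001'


num_bits = floor(log2(1885)) + 1 = 11
leading_zeros = num_bits - 1 = 10
binary(1885) = 11101011101

Elias gamma(1885) = '0000000000' + '11101011101' = 000000000011101011101 (21 bits)


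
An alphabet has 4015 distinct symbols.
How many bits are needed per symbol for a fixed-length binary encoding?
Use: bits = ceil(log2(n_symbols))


log2(4015) = 11.9712
Bracket: 2^11 = 2048 < 4015 <= 2^12 = 4096
So ceil(log2(4015)) = 12

bits = ceil(log2(4015)) = ceil(11.9712) = 12 bits


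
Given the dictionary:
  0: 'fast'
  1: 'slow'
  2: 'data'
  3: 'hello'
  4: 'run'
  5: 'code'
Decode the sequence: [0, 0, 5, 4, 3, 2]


Look up each index in the dictionary:
  0 -> 'fast'
  0 -> 'fast'
  5 -> 'code'
  4 -> 'run'
  3 -> 'hello'
  2 -> 'data'

Decoded: "fast fast code run hello data"


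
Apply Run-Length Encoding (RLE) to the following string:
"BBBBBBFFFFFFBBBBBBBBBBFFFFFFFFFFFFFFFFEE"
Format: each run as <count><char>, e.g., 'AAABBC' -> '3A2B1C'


Scanning runs left to right:
  i=0: run of 'B' x 6 -> '6B'
  i=6: run of 'F' x 6 -> '6F'
  i=12: run of 'B' x 10 -> '10B'
  i=22: run of 'F' x 16 -> '16F'
  i=38: run of 'E' x 2 -> '2E'

RLE = 6B6F10B16F2E


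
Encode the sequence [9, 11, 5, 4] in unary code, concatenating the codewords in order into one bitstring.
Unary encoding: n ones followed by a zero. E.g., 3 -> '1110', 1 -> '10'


Encode each number as n ones followed by a terminating 0:
  9 -> 1111111110 (10 bits)
  11 -> 111111111110 (12 bits)
  5 -> 111110 (6 bits)
  4 -> 11110 (5 bits)
Total length = 10 + 12 + 6 + 5 = 33 bits.

Unary([9, 11, 5, 4]) = 111111111011111111111011111011110 (33 bits)


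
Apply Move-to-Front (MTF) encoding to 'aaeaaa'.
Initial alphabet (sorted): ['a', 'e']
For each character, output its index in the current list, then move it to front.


MTF encoding:
'a': index 0 in ['a', 'e'] -> ['a', 'e']
'a': index 0 in ['a', 'e'] -> ['a', 'e']
'e': index 1 in ['a', 'e'] -> ['e', 'a']
'a': index 1 in ['e', 'a'] -> ['a', 'e']
'a': index 0 in ['a', 'e'] -> ['a', 'e']
'a': index 0 in ['a', 'e'] -> ['a', 'e']


Output: [0, 0, 1, 1, 0, 0]


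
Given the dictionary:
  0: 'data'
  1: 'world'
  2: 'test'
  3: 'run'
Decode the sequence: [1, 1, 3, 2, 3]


Look up each index in the dictionary:
  1 -> 'world'
  1 -> 'world'
  3 -> 'run'
  2 -> 'test'
  3 -> 'run'

Decoded: "world world run test run"


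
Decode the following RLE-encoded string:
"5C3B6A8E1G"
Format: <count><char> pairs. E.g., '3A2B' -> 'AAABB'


Expanding each <count><char> pair:
  5C -> 'CCCCC'
  3B -> 'BBB'
  6A -> 'AAAAAA'
  8E -> 'EEEEEEEE'
  1G -> 'G'

Decoded = CCCCCBBBAAAAAAEEEEEEEEG


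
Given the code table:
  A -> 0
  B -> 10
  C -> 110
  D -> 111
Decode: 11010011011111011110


Decoding:
110 -> C
10 -> B
0 -> A
110 -> C
111 -> D
110 -> C
111 -> D
10 -> B


Result: CBACDCDB


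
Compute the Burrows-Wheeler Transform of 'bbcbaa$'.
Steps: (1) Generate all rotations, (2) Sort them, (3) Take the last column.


Rotations (sorted):
  0: $bbcbaa -> last char: a
  1: a$bbcba -> last char: a
  2: aa$bbcb -> last char: b
  3: baa$bbc -> last char: c
  4: bbcbaa$ -> last char: $
  5: bcbaa$b -> last char: b
  6: cbaa$bb -> last char: b


BWT = aabc$bb


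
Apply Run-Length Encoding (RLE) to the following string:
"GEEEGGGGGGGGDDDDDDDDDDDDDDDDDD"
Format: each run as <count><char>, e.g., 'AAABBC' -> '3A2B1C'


Scanning runs left to right:
  i=0: run of 'G' x 1 -> '1G'
  i=1: run of 'E' x 3 -> '3E'
  i=4: run of 'G' x 8 -> '8G'
  i=12: run of 'D' x 18 -> '18D'

RLE = 1G3E8G18D


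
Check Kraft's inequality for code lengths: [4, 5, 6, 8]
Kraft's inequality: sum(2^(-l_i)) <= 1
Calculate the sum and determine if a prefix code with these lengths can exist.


Sum = 2^(-4) + 2^(-5) + 2^(-6) + 2^(-8)
    = 0.0625 + 0.03125 + 0.015625 + 0.00390625
    = 29/256 = 0.11328125
Since 0.11328125 <= 1, Kraft's inequality IS satisfied.
A prefix code with these lengths CAN exist.

Kraft sum = 0.11328125. Satisfied.


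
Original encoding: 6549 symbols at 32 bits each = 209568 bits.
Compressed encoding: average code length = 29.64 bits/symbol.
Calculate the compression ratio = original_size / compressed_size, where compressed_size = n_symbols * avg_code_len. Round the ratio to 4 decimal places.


original_size = n_symbols * orig_bits = 6549 * 32 = 209568 bits
compressed_size = n_symbols * avg_code_len = 6549 * 29.64 = 194112.36 bits
ratio = original_size / compressed_size = 209568 / 194112.36 = 1.0796

Compression ratio = 1.0796


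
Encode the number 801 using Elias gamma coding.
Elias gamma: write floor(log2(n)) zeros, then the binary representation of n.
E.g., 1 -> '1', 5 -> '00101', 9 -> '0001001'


num_bits = floor(log2(801)) + 1 = 10
leading_zeros = num_bits - 1 = 9
binary(801) = 1100100001

Elias gamma(801) = '000000000' + '1100100001' = 0000000001100100001 (19 bits)


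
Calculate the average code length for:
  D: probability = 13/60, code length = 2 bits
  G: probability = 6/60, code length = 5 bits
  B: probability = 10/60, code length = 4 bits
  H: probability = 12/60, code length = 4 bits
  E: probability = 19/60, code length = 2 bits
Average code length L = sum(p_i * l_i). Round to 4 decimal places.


Weighted contributions p_i * l_i:
  D: (13/60) * 2 = 26/60
  G: (6/60) * 5 = 30/60
  B: (10/60) * 4 = 40/60
  H: (12/60) * 4 = 48/60
  E: (19/60) * 2 = 38/60
Sum = (26 + 30 + 40 + 48 + 38)/60 = 182/60

L = 182/60 = 3.0333 bits/symbol


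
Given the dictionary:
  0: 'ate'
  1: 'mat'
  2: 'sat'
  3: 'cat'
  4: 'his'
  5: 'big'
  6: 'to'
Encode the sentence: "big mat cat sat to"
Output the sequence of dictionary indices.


Look up each word in the dictionary:
  'big' -> 5
  'mat' -> 1
  'cat' -> 3
  'sat' -> 2
  'to' -> 6

Encoded: [5, 1, 3, 2, 6]


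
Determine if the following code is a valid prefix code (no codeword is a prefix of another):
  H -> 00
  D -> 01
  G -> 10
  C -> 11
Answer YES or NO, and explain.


Checking each pair (does one codeword prefix another?):
  H='00' vs D='01': no prefix
  H='00' vs G='10': no prefix
  H='00' vs C='11': no prefix
  D='01' vs H='00': no prefix
  D='01' vs G='10': no prefix
  D='01' vs C='11': no prefix
  G='10' vs H='00': no prefix
  G='10' vs D='01': no prefix
  G='10' vs C='11': no prefix
  C='11' vs H='00': no prefix
  C='11' vs D='01': no prefix
  C='11' vs G='10': no prefix
No violation found over all pairs.

YES -- this is a valid prefix code. No codeword is a prefix of any other codeword.


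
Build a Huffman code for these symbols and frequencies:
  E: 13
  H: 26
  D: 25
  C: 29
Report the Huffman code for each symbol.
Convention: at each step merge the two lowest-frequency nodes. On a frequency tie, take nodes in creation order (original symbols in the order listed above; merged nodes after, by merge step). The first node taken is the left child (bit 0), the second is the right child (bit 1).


Huffman tree construction:
Step 1: Merge E(13) + D(25) = 38
Step 2: Merge H(26) + C(29) = 55
Step 3: Merge (E+D)(38) + (H+C)(55) = 93
Read each symbol's code off the tree from the root (left child = 0, right child = 1).

Codes:
  E: 00 (length 2)
  H: 10 (length 2)
  D: 01 (length 2)
  C: 11 (length 2)
Average code length: 186/93 = 2.0000 bits/symbol


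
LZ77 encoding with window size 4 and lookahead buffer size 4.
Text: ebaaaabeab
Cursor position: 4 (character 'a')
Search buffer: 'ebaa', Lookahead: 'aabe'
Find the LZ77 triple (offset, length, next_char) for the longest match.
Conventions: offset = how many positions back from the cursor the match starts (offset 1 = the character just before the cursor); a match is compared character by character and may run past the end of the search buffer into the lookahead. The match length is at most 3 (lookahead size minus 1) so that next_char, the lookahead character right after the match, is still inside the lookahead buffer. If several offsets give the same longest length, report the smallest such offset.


Try each offset into the search buffer:
  offset=1 (pos 3, char 'a'): match length 2
  offset=2 (pos 2, char 'a'): match length 2
  offset=3 (pos 1, char 'b'): match length 0
  offset=4 (pos 0, char 'e'): match length 0
Longest match has length 2, found at offsets 1, 2; take the smallest, offset 1.
next_char = character at position 4 + 2 = 6 -> 'b'

Best match: offset=1, length=2 (matching 'aa' starting at position 3)
LZ77 triple: (1, 2, 'b')


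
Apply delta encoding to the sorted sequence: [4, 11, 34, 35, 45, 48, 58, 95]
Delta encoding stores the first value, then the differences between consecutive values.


First value: 4
Deltas:
  11 - 4 = 7
  34 - 11 = 23
  35 - 34 = 1
  45 - 35 = 10
  48 - 45 = 3
  58 - 48 = 10
  95 - 58 = 37


Delta encoded: [4, 7, 23, 1, 10, 3, 10, 37]


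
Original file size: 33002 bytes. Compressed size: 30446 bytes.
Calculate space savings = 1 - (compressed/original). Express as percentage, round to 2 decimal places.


ratio = compressed/original = 30446/33002 = 0.92255
savings = 1 - ratio = 1 - 0.92255 = 0.07745
as a percentage: 0.07745 * 100 = 7.74%

Space savings = 1 - 30446/33002 = 7.74%


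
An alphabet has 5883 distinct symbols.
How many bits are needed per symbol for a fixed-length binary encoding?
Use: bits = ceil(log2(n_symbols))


log2(5883) = 12.5223
Bracket: 2^12 = 4096 < 5883 <= 2^13 = 8192
So ceil(log2(5883)) = 13

bits = ceil(log2(5883)) = ceil(12.5223) = 13 bits


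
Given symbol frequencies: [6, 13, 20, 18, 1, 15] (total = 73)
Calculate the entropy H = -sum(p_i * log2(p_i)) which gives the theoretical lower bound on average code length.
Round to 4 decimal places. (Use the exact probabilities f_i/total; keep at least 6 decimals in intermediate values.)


Per-symbol terms -p_i * log2(p_i) with p_i = f_i/73:
  p = 6/73 = 0.082192: log2(p) = -3.604862, -p*log2(p) = 0.296290
  p = 13/73 = 0.178082: log2(p) = -2.489385, -p*log2(p) = 0.443315
  p = 20/73 = 0.273973: log2(p) = -1.867896, -p*log2(p) = 0.511752
  p = 18/73 = 0.246575: log2(p) = -2.019900, -p*log2(p) = 0.498057
  p = 1/73 = 0.013699: log2(p) = -6.189825, -p*log2(p) = 0.084792
  p = 15/73 = 0.205479: log2(p) = -2.282934, -p*log2(p) = 0.469096
H = 0.296290 + 0.443315 + 0.511752 + 0.498057 + 0.084792 + 0.469096 = 2.303302

H = 2.3033 bits/symbol


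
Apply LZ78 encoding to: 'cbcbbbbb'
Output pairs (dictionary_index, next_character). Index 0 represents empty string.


LZ78 encoding steps:
Dictionary: {0: ''}
Step 1: w='' (idx 0), next='c' -> output (0, 'c'), add 'c' as idx 1
Step 2: w='' (idx 0), next='b' -> output (0, 'b'), add 'b' as idx 2
Step 3: w='c' (idx 1), next='b' -> output (1, 'b'), add 'cb' as idx 3
Step 4: w='b' (idx 2), next='b' -> output (2, 'b'), add 'bb' as idx 4
Step 5: w='bb' (idx 4), end of input -> output (4, '')


Encoded: [(0, 'c'), (0, 'b'), (1, 'b'), (2, 'b'), (4, '')]


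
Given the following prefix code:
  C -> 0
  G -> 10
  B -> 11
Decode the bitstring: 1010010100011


Decoding step by step:
Bits 10 -> G
Bits 10 -> G
Bits 0 -> C
Bits 10 -> G
Bits 10 -> G
Bits 0 -> C
Bits 0 -> C
Bits 11 -> B


Decoded message: GGCGGCCB


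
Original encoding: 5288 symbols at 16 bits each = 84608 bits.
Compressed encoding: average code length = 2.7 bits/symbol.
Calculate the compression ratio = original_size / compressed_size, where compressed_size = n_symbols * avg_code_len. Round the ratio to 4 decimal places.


original_size = n_symbols * orig_bits = 5288 * 16 = 84608 bits
compressed_size = n_symbols * avg_code_len = 5288 * 2.7 = 14277.6 bits
ratio = original_size / compressed_size = 84608 / 14277.6 = 5.9259

Compression ratio = 5.9259


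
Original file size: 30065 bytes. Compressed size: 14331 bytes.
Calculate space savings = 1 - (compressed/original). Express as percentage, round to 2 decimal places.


ratio = compressed/original = 14331/30065 = 0.476667
savings = 1 - ratio = 1 - 0.476667 = 0.523333
as a percentage: 0.523333 * 100 = 52.33%

Space savings = 1 - 14331/30065 = 52.33%


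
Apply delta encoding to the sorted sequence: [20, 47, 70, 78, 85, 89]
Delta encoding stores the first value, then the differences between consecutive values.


First value: 20
Deltas:
  47 - 20 = 27
  70 - 47 = 23
  78 - 70 = 8
  85 - 78 = 7
  89 - 85 = 4


Delta encoded: [20, 27, 23, 8, 7, 4]


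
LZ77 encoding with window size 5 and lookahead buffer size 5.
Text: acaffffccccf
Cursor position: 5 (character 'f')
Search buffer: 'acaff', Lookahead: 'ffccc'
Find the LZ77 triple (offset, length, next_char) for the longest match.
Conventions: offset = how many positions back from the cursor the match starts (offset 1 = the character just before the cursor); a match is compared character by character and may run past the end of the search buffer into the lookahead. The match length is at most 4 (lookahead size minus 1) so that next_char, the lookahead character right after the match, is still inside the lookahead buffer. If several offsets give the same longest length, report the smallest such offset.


Try each offset into the search buffer:
  offset=1 (pos 4, char 'f'): match length 2
  offset=2 (pos 3, char 'f'): match length 2
  offset=3 (pos 2, char 'a'): match length 0
  offset=4 (pos 1, char 'c'): match length 0
  offset=5 (pos 0, char 'a'): match length 0
Longest match has length 2, found at offsets 1, 2; take the smallest, offset 1.
next_char = character at position 5 + 2 = 7 -> 'c'

Best match: offset=1, length=2 (matching 'ff' starting at position 4)
LZ77 triple: (1, 2, 'c')


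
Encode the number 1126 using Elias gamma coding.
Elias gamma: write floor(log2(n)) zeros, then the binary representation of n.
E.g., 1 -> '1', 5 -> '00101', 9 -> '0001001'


num_bits = floor(log2(1126)) + 1 = 11
leading_zeros = num_bits - 1 = 10
binary(1126) = 10001100110

Elias gamma(1126) = '0000000000' + '10001100110' = 000000000010001100110 (21 bits)


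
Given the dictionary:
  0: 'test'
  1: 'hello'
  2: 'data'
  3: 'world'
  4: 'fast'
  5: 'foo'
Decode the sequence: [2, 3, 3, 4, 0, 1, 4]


Look up each index in the dictionary:
  2 -> 'data'
  3 -> 'world'
  3 -> 'world'
  4 -> 'fast'
  0 -> 'test'
  1 -> 'hello'
  4 -> 'fast'

Decoded: "data world world fast test hello fast"


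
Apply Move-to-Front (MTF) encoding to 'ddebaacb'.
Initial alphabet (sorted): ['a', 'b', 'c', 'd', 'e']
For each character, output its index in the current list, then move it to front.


MTF encoding:
'd': index 3 in ['a', 'b', 'c', 'd', 'e'] -> ['d', 'a', 'b', 'c', 'e']
'd': index 0 in ['d', 'a', 'b', 'c', 'e'] -> ['d', 'a', 'b', 'c', 'e']
'e': index 4 in ['d', 'a', 'b', 'c', 'e'] -> ['e', 'd', 'a', 'b', 'c']
'b': index 3 in ['e', 'd', 'a', 'b', 'c'] -> ['b', 'e', 'd', 'a', 'c']
'a': index 3 in ['b', 'e', 'd', 'a', 'c'] -> ['a', 'b', 'e', 'd', 'c']
'a': index 0 in ['a', 'b', 'e', 'd', 'c'] -> ['a', 'b', 'e', 'd', 'c']
'c': index 4 in ['a', 'b', 'e', 'd', 'c'] -> ['c', 'a', 'b', 'e', 'd']
'b': index 2 in ['c', 'a', 'b', 'e', 'd'] -> ['b', 'c', 'a', 'e', 'd']


Output: [3, 0, 4, 3, 3, 0, 4, 2]
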